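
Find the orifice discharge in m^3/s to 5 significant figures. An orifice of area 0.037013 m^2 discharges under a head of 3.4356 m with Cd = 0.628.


Approach: apply the orifice equation, Q = Cd*A*sqrt(2*g*h).
Q = 0.628 * 0.037013 * sqrt(2*9.81*3.4356) = 0.19084 m^3/s
Therefore the orifice discharge = 0.19084 m^3/s.


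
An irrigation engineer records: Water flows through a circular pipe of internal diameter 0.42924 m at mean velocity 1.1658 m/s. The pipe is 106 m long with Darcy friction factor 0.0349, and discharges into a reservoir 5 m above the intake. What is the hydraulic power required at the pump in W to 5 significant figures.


Approach: apply continuity + Darcy-Weisbach + hydraulic power, Q = A*v; hf = f*(L/D)*(v^2/(2g)); H = static + hf; P = rho*g*Q*H.
Step 1 — flow rate (continuity, Q = A*v):
  A = pi*(0.42924/2)^2 = 0.1447072 m^2
  Q = 0.1447072 * 1.1658 = 0.1686997 m^3/s
Step 2 — friction head loss (Darcy-Weisbach):
  hf = 0.0349 * (106/0.42924) * (1.1658^2 / (2*9.81))
  hf = 0.5970081 m
Step 3 — total head: H = 5 + 0.5970081 = 5.597008 m
Step 4 — hydraulic power (P = rho*g*Q*H):
  P = 1000 * 9.81 * 0.1686997 * 5.597008 = 9262.7 W
Therefore the hydraulic power required at the pump = 9262.7 W.


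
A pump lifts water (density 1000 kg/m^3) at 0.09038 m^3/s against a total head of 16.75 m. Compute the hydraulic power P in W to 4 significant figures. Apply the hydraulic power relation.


Approach: apply the hydraulic power relation, P = rho*g*Q*H.
P = 1000 * 9.81 * 0.09038 * 16.75 = 14850 W
Therefore the hydraulic power P = 14850 W.


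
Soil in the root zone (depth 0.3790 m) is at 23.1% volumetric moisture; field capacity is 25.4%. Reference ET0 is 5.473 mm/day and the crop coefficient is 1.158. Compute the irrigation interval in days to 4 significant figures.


Approach: apply soil-water budget scheduling, SMD = (FC-theta)/100*depth*1000; ETc = ET0*Kc; interval = SMD/ETc.
Step 1 — soil moisture deficit:
  SMD = (25.4 - 23.1)/100 * 0.3790 * 1000 = 8.71700 mm
Step 2 — daily crop ET (ETc = ET0*Kc):
  ETc = 5.473 * 1.158 = 6.33773 mm/day
Step 3 — irrigation interval (SMD/ETc):
  interval = 8.71700 / 6.33773 = 1.375 days
Therefore the irrigation interval = 1.375 days.


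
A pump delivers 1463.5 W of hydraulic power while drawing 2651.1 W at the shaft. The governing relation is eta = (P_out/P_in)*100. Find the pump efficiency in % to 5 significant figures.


eta = (1463.5 / 2651.1) * 100 = 55.204 %
Therefore the pump efficiency = 55.204 %.


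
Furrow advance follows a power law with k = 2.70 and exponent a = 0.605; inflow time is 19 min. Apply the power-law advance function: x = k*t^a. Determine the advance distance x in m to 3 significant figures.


x = 2.70 * 19^0.605 = 16.0 m
Therefore the advance distance x = 16.0 m.


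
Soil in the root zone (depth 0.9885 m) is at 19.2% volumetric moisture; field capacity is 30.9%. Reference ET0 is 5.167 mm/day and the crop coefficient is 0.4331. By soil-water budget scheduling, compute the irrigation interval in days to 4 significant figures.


Approach: apply soil-water budget scheduling, SMD = (FC-theta)/100*depth*1000; ETc = ET0*Kc; interval = SMD/ETc.
Step 1 — soil moisture deficit:
  SMD = (30.9 - 19.2)/100 * 0.9885 * 1000 = 115.654 mm
Step 2 — daily crop ET (ETc = ET0*Kc):
  ETc = 5.167 * 0.4331 = 2.23783 mm/day
Step 3 — irrigation interval (SMD/ETc):
  interval = 115.654 / 2.23783 = 51.68 days
Therefore the irrigation interval = 51.68 days.


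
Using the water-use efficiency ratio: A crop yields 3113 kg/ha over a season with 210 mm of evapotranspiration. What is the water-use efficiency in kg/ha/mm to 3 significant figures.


Approach: apply the water-use efficiency ratio, WUE = yield/ET.
WUE = 3113 / 210 = 14.8 kg/ha/mm
Therefore the water-use efficiency = 14.8 kg/ha/mm.


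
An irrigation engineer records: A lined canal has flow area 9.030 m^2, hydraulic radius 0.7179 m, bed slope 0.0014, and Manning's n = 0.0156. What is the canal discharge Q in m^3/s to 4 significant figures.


Approach: apply Manning's equation, Q = (1/n)*A*R^(2/3)*S^(1/2).
Q = (1/0.0156) * 9.030 * 0.7179^(2/3) * 0.0014^(1/2) = 17.36 m^3/s
Therefore the canal discharge Q = 17.36 m^3/s.


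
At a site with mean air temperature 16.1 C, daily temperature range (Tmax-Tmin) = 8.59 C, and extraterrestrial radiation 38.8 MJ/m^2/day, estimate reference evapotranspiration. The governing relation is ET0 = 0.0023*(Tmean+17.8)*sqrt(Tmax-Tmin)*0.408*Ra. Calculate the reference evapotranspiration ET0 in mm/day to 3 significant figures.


ET0 = 0.0023*(16.1+17.8)*sqrt(8.59)*0.408*38.8 = 3.62 mm/day
Therefore the reference evapotranspiration ET0 = 3.62 mm/day.


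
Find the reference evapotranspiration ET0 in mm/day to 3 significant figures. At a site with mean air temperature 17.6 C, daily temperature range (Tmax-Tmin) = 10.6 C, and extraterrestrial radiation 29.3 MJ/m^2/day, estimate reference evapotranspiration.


Approach: apply the Hargreaves-Samani method, ET0 = 0.0023*(Tmean+17.8)*sqrt(Tmax-Tmin)*0.408*Ra.
ET0 = 0.0023*(17.6+17.8)*sqrt(10.6)*0.408*29.3 = 3.17 mm/day
Therefore the reference evapotranspiration ET0 = 3.17 mm/day.


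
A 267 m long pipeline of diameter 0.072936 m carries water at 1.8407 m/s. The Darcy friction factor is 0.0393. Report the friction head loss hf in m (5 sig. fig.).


Approach: apply the Darcy-Weisbach equation, hf = f*(L/D)*(v^2/(2g)).
hf = 0.0393 * (267/0.072936) * (1.8407^2 / (2*9.81))
hf = 24.844 m
Therefore the friction head loss hf = 24.844 m.


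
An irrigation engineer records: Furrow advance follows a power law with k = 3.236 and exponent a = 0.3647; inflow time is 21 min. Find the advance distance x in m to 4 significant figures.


Approach: apply the power-law advance function, x = k*t^a.
x = 3.236 * 21^0.3647 = 9.822 m
Therefore the advance distance x = 9.822 m.


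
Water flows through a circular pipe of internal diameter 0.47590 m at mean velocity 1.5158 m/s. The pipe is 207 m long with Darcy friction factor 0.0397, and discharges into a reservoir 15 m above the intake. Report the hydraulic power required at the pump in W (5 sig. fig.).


Approach: apply continuity + Darcy-Weisbach + hydraulic power, Q = A*v; hf = f*(L/D)*(v^2/(2g)); H = static + hf; P = rho*g*Q*H.
Step 1 — flow rate (continuity, Q = A*v):
  A = pi*(0.47590/2)^2 = 0.1778776 m^2
  Q = 0.1778776 * 1.5158 = 0.2696269 m^3/s
Step 2 — friction head loss (Darcy-Weisbach):
  hf = 0.0397 * (207/0.47590) * (1.5158^2 / (2*9.81))
  hf = 2.022227 m
Step 3 — total head: H = 15 + 2.022227 = 17.02223 m
Step 4 — hydraulic power (P = rho*g*Q*H):
  P = 1000 * 9.81 * 0.2696269 * 17.02223 = 45024 W
Therefore the hydraulic power required at the pump = 45024 W.


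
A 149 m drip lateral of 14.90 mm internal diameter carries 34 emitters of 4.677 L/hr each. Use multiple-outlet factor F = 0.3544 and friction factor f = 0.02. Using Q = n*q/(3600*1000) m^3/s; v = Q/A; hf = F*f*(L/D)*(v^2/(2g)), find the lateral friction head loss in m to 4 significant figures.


Q = 34*4.677/(3600*1000) = 4.41717e-05 m^3/s
A = pi*(14.90e-3/2)^2 = 1.74366e-04 m^2, so v = Q/A = 0.253327 m/s
hf = 0.3544*0.02*(149/0.01490)*(0.253327^2/(2*9.81)) = 0.2318 m
Therefore the lateral friction head loss = 0.2318 m.


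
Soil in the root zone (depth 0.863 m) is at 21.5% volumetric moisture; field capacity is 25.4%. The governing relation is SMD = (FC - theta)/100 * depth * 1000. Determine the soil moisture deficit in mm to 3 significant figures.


SMD = (25.4 - 21.5)/100 * 0.863 * 1000 = 33.7 mm
Therefore the soil moisture deficit = 33.7 mm.


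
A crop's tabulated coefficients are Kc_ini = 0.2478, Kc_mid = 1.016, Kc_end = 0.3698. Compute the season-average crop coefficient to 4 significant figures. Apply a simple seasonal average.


Approach: apply a simple seasonal average, Kc_avg = (Kc_ini + Kc_mid + Kc_end)/3.
Kc_avg = (0.2478 + 1.016 + 0.3698)/3 = 0.5445
Therefore the season-average crop coefficient = 0.5445.


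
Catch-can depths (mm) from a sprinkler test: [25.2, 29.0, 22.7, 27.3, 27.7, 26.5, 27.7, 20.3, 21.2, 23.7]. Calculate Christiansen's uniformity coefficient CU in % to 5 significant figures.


Approach: apply Christiansen's uniformity coefficient, CU = (1 - mean_abs_deviation/mean)*100.
mean = 25.13000 mm
mean |d_i - mean| = 2.524000 mm
CU = (1 - 2.524000/25.13000)*100 = 89.956 %
Therefore Christiansen's uniformity coefficient CU = 89.956 %.


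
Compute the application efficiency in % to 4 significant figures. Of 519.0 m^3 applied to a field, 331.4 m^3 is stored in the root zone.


Approach: apply the application efficiency ratio, Ea = (stored/applied)*100.
Ea = (331.4/519.0)*100 = 63.85 %
Therefore the application efficiency = 63.85 %.


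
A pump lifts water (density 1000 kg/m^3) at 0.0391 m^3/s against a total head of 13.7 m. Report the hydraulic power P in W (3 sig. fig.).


Approach: apply the hydraulic power relation, P = rho*g*Q*H.
P = 1000 * 9.81 * 0.0391 * 13.7 = 5250 W
Therefore the hydraulic power P = 5250 W.


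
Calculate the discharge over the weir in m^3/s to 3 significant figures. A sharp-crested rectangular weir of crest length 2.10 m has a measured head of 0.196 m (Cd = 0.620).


Approach: apply the rectangular weir equation, Q = (2/3)*Cd*L*sqrt(2g)*H^1.5.
Q = (2/3)*0.620*2.10*sqrt(2*9.81)*0.196^1.5 = 0.334 m^3/s
Therefore the discharge over the weir = 0.334 m^3/s.


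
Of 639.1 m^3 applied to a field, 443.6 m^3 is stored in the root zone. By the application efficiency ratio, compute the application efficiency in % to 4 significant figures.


Approach: apply the application efficiency ratio, Ea = (stored/applied)*100.
Ea = (443.6/639.1)*100 = 69.41 %
Therefore the application efficiency = 69.41 %.


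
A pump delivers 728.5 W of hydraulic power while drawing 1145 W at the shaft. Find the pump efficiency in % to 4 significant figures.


Approach: apply the efficiency ratio, eta = (P_out/P_in)*100.
eta = (728.5 / 1145) * 100 = 63.62 %
Therefore the pump efficiency = 63.62 %.


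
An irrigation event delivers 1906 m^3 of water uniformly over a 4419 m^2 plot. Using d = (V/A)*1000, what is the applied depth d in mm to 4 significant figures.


d = (1906 / 4419) * 1000 = 431.3 mm
Therefore the applied depth d = 431.3 mm.


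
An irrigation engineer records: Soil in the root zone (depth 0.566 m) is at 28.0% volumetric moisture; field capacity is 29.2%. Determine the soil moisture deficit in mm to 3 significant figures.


Approach: apply the soil moisture deficit relation, SMD = (FC - theta)/100 * depth * 1000.
SMD = (29.2 - 28.0)/100 * 0.566 * 1000 = 6.79 mm
Therefore the soil moisture deficit = 6.79 mm.


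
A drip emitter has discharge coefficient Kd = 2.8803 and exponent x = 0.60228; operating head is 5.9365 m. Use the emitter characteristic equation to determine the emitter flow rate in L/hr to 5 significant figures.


Approach: apply the emitter characteristic equation, q = Kd * h^x.
q = 2.8803 * 5.9365^0.60228 = 8.4201 L/hr
Therefore the emitter flow rate = 8.4201 L/hr.


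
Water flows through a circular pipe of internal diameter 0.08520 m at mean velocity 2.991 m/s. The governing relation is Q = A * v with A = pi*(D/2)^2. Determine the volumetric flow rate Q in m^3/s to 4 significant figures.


A = pi*(0.08520/2)^2 = 0.00570124 m^2
Q = 0.00570124 * 2.991 = 0.01705 m^3/s
Therefore the volumetric flow rate Q = 0.01705 m^3/s.


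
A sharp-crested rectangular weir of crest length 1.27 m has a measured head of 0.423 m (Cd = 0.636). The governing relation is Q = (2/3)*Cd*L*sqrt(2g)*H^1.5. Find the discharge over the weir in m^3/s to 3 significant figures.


Q = (2/3)*0.636*1.27*sqrt(2*9.81)*0.423^1.5 = 0.656 m^3/s
Therefore the discharge over the weir = 0.656 m^3/s.


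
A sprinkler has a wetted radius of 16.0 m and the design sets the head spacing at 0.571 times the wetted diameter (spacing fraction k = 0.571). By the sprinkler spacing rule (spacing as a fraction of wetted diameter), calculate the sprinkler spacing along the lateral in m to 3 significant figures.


Approach: apply the sprinkler spacing rule (spacing as a fraction of wetted diameter), S = k*(2*R).
S = 0.571 * (2 * 16.0) = 18.3 m
Therefore the sprinkler spacing along the lateral = 18.3 m.


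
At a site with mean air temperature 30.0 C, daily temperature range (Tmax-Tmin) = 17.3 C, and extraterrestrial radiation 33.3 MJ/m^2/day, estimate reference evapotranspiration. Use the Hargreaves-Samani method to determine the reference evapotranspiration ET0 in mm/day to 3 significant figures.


Approach: apply the Hargreaves-Samani method, ET0 = 0.0023*(Tmean+17.8)*sqrt(Tmax-Tmin)*0.408*Ra.
ET0 = 0.0023*(30.0+17.8)*sqrt(17.3)*0.408*33.3 = 6.21 mm/day
Therefore the reference evapotranspiration ET0 = 6.21 mm/day.


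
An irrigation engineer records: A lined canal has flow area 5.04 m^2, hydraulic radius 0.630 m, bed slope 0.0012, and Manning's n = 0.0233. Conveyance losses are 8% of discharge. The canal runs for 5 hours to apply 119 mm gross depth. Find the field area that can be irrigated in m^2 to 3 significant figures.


Approach: apply Manning's equation with a conveyance and depth budget, Q = (1/n)*A*R^(2/3)*S^(1/2); Q_field = Q*(1-loss); Area = Q_field*t/(d/1000).
Step 1 — canal discharge (Manning's equation):
  Q = (1/0.0233) * 5.04 * 0.630^(2/3) * 0.0012^(1/2) = 5.5067 m^3/s
Step 2 — delivered flow: Q_field = 5.5067*(1 - 8/100) = 5.0662 m^3/s
Step 3 — volume delivered: V = 5.0662 * 5*3600 = 91191 m^3
Step 4 — area served: A = V / (depth/1000) = 91191 / 0.119 = 766000 m^2
Therefore the field area that can be irrigated = 766000 m^2.


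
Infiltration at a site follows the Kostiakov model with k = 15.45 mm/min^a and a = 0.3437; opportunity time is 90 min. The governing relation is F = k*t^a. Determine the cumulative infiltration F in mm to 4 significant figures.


F = 15.45 * 90^0.3437 = 72.54 mm
Therefore the cumulative infiltration F = 72.54 mm.


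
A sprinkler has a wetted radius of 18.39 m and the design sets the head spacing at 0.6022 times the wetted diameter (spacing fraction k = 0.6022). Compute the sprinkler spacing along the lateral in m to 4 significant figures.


Approach: apply the sprinkler spacing rule (spacing as a fraction of wetted diameter), S = k*(2*R).
S = 0.6022 * (2 * 18.39) = 22.15 m
Therefore the sprinkler spacing along the lateral = 22.15 m.


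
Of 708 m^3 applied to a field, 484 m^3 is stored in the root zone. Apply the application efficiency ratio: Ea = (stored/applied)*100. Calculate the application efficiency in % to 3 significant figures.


Ea = (484/708)*100 = 68.4 %
Therefore the application efficiency = 68.4 %.


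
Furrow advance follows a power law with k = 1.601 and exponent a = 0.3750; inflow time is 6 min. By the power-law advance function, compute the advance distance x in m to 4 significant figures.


Approach: apply the power-law advance function, x = k*t^a.
x = 1.601 * 6^0.3750 = 3.135 m
Therefore the advance distance x = 3.135 m.


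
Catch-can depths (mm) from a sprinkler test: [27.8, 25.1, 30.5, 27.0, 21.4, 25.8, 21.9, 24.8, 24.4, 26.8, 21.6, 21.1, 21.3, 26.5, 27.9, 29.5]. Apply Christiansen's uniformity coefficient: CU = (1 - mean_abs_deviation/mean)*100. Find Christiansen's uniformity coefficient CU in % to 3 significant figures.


mean = 25.212 mm
mean |d_i - mean| = 2.5125 mm
CU = (1 - 2.5125/25.212)*100 = 90.0 %
Therefore Christiansen's uniformity coefficient CU = 90.0 %.


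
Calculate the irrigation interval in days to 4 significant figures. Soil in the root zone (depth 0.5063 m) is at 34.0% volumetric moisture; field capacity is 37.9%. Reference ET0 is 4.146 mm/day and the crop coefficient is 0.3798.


Approach: apply soil-water budget scheduling, SMD = (FC-theta)/100*depth*1000; ETc = ET0*Kc; interval = SMD/ETc.
Step 1 — soil moisture deficit:
  SMD = (37.9 - 34.0)/100 * 0.5063 * 1000 = 19.7457 mm
Step 2 — daily crop ET (ETc = ET0*Kc):
  ETc = 4.146 * 0.3798 = 1.57465 mm/day
Step 3 — irrigation interval (SMD/ETc):
  interval = 19.7457 / 1.57465 = 12.54 days
Therefore the irrigation interval = 12.54 days.


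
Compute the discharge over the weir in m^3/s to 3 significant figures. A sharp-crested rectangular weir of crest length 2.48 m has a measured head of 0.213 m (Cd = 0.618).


Approach: apply the rectangular weir equation, Q = (2/3)*Cd*L*sqrt(2g)*H^1.5.
Q = (2/3)*0.618*2.48*sqrt(2*9.81)*0.213^1.5 = 0.445 m^3/s
Therefore the discharge over the weir = 0.445 m^3/s.


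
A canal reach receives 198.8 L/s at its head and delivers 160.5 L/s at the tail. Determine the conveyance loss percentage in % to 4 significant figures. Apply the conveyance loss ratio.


Approach: apply the conveyance loss ratio, loss% = ((Q_head - Q_tail)/Q_head)*100.
loss = ((198.8 - 160.5)/198.8)*100 = 19.27 %
Therefore the conveyance loss percentage = 19.27 %.


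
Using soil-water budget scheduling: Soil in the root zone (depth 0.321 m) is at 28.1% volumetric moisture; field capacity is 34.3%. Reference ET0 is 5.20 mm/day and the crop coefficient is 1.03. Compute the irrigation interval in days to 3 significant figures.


Approach: apply soil-water budget scheduling, SMD = (FC-theta)/100*depth*1000; ETc = ET0*Kc; interval = SMD/ETc.
Step 1 — soil moisture deficit:
  SMD = (34.3 - 28.1)/100 * 0.321 * 1000 = 19.902 mm
Step 2 — daily crop ET (ETc = ET0*Kc):
  ETc = 5.20 * 1.03 = 5.3560 mm/day
Step 3 — irrigation interval (SMD/ETc):
  interval = 19.902 / 5.3560 = 3.72 days
Therefore the irrigation interval = 3.72 days.


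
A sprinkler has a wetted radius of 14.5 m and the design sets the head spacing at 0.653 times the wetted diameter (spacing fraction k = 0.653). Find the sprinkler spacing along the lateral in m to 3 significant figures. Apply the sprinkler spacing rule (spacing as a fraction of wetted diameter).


Approach: apply the sprinkler spacing rule (spacing as a fraction of wetted diameter), S = k*(2*R).
S = 0.653 * (2 * 14.5) = 18.9 m
Therefore the sprinkler spacing along the lateral = 18.9 m.


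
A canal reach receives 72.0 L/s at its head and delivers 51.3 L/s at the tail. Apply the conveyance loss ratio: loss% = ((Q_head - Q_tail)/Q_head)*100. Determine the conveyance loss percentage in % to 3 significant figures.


loss = ((72.0 - 51.3)/72.0)*100 = 28.8 %
Therefore the conveyance loss percentage = 28.8 %.


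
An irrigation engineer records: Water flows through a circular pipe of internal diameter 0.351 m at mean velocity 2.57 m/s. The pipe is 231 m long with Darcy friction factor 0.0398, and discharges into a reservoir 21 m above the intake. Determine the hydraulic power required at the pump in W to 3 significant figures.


Approach: apply continuity + Darcy-Weisbach + hydraulic power, Q = A*v; hf = f*(L/D)*(v^2/(2g)); H = static + hf; P = rho*g*Q*H.
Step 1 — flow rate (continuity, Q = A*v):
  A = pi*(0.351/2)^2 = 0.096762 m^2
  Q = 0.096762 * 2.57 = 0.24868 m^3/s
Step 2 — friction head loss (Darcy-Weisbach):
  hf = 0.0398 * (231/0.351) * (2.57^2 / (2*9.81))
  hf = 8.8177 m
Step 3 — total head: H = 21 + 8.8177 = 29.818 m
Step 4 — hydraulic power (P = rho*g*Q*H):
  P = 1000 * 9.81 * 0.24868 * 29.818 = 72700 W
Therefore the hydraulic power required at the pump = 72700 W.


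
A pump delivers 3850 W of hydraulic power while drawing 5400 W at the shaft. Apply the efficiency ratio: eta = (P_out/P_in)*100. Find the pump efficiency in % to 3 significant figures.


eta = (3850 / 5400) * 100 = 71.3 %
Therefore the pump efficiency = 71.3 %.


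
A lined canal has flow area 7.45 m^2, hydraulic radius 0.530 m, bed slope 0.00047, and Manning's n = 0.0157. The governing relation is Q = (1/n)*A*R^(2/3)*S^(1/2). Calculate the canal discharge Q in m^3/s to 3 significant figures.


Q = (1/0.0157) * 7.45 * 0.530^(2/3) * 0.00047^(1/2) = 6.74 m^3/s
Therefore the canal discharge Q = 6.74 m^3/s.


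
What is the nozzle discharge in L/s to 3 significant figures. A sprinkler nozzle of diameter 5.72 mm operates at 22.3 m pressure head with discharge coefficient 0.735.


Approach: apply the orifice equation, Q = Cd*A*sqrt(2*g*h), A = pi*(d/2)^2.
A = pi*(5.72e-3/2)^2 = 2.5697e-05 m^2
Q = 0.735 * 2.5697e-05 * sqrt(2*9.81*22.3) * 1000 = 0.395 L/s
Therefore the nozzle discharge = 0.395 L/s.


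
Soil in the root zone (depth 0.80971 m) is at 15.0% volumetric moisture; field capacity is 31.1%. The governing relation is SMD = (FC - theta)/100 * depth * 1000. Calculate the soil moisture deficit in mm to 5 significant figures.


SMD = (31.1 - 15.0)/100 * 0.80971 * 1000 = 130.36 mm
Therefore the soil moisture deficit = 130.36 mm.


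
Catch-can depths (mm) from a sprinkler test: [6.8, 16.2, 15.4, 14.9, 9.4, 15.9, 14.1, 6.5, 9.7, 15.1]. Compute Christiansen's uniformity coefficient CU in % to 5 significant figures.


Approach: apply Christiansen's uniformity coefficient, CU = (1 - mean_abs_deviation/mean)*100.
mean = 12.40000 mm
mean |d_i - mean| = 3.440000 mm
CU = (1 - 3.440000/12.40000)*100 = 72.258 %
Therefore Christiansen's uniformity coefficient CU = 72.258 %.


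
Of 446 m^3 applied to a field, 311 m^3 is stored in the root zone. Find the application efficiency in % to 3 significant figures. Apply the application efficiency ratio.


Approach: apply the application efficiency ratio, Ea = (stored/applied)*100.
Ea = (311/446)*100 = 69.7 %
Therefore the application efficiency = 69.7 %.


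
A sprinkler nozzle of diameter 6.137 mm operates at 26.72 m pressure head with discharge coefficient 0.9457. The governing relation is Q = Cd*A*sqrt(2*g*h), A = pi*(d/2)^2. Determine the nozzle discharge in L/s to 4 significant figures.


A = pi*(6.137e-3/2)^2 = 2.95803e-05 m^2
Q = 0.9457 * 2.95803e-05 * sqrt(2*9.81*26.72) * 1000 = 0.6405 L/s
Therefore the nozzle discharge = 0.6405 L/s.


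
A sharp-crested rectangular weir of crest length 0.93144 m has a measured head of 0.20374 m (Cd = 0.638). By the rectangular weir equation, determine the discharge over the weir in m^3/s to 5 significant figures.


Approach: apply the rectangular weir equation, Q = (2/3)*Cd*L*sqrt(2g)*H^1.5.
Q = (2/3)*0.638*0.93144*sqrt(2*9.81)*0.20374^1.5 = 0.16138 m^3/s
Therefore the discharge over the weir = 0.16138 m^3/s.


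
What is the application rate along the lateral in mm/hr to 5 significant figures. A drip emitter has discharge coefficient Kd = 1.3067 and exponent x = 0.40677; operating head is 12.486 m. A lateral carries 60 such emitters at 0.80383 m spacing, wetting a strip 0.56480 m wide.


Approach: apply the emitter equation with a lateral mass balance, q = Kd*h^x; Q = n*q; rate = Q/(n*spacing*width).
Step 1 — single emitter flow (q = Kd*h^x):
  q = 1.3067 * 12.486^0.40677 = 3.648951 L/hr
Step 2 — total lateral flow: Q = 60 * 3.648951 = 218.9370 L/hr
Step 3 — wetted area: A = 60 * 0.80383 * 0.56480 = 27.24019 m^2
Step 4 — application rate: Q/A = 218.9370/27.24019 = 8.0373 mm/hr
Therefore the application rate along the lateral = 8.0373 mm/hr.


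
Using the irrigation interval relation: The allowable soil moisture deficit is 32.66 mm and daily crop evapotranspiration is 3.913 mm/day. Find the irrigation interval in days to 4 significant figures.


Approach: apply the irrigation interval relation, interval = SMD / ETc.
interval = 32.66 / 3.913 = 8.347 days
Therefore the irrigation interval = 8.347 days.


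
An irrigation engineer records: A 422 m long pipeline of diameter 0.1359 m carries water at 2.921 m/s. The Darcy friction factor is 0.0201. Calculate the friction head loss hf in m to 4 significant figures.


Approach: apply the Darcy-Weisbach equation, hf = f*(L/D)*(v^2/(2g)).
hf = 0.0201 * (422/0.1359) * (2.921^2 / (2*9.81))
hf = 27.14 m
Therefore the friction head loss hf = 27.14 m.


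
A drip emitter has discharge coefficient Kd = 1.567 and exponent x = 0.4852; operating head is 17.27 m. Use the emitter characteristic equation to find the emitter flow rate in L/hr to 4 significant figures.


Approach: apply the emitter characteristic equation, q = Kd * h^x.
q = 1.567 * 17.27^0.4852 = 6.243 L/hr
Therefore the emitter flow rate = 6.243 L/hr.


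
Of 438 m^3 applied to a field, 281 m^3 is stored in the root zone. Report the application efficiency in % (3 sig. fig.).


Approach: apply the application efficiency ratio, Ea = (stored/applied)*100.
Ea = (281/438)*100 = 64.2 %
Therefore the application efficiency = 64.2 %.


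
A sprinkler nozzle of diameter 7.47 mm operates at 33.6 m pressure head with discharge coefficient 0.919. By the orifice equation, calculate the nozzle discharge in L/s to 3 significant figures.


Approach: apply the orifice equation, Q = Cd*A*sqrt(2*g*h), A = pi*(d/2)^2.
A = pi*(7.47e-3/2)^2 = 4.3826e-05 m^2
Q = 0.919 * 4.3826e-05 * sqrt(2*9.81*33.6) * 1000 = 1.03 L/s
Therefore the nozzle discharge = 1.03 L/s.


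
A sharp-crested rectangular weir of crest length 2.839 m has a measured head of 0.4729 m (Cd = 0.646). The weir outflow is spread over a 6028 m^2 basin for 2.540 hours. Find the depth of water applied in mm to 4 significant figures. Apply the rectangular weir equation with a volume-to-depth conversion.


Approach: apply the rectangular weir equation with a volume-to-depth conversion, Q = (2/3)*Cd*L*sqrt(2g)*H^1.5; d = Q*t/A * 1000.
Step 1 — weir discharge:
  Q = (2/3)*0.646*2.839*sqrt(2*9.81)*0.4729^1.5 = 1.76121 m^3/s
Step 2 — volume: V = 1.76121 * 2.540*3600 = 16104.5 m^3
Step 3 — depth: d = V/A * 1000 = 16104.5/6028 * 1000 = 2672 mm
Therefore the depth of water applied = 2672 mm.


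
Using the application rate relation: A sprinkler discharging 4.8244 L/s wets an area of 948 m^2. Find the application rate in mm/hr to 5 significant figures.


Approach: apply the application rate relation, rate = (Q/A)*3600.
rate = (4.8244 / 948) * 3600 = 18.321 mm/hr
Therefore the application rate = 18.321 mm/hr.


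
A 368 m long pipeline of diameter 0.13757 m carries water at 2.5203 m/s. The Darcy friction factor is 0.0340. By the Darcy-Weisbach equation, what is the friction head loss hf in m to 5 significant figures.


Approach: apply the Darcy-Weisbach equation, hf = f*(L/D)*(v^2/(2g)).
hf = 0.0340 * (368/0.13757) * (2.5203^2 / (2*9.81))
hf = 29.445 m
Therefore the friction head loss hf = 29.445 m.


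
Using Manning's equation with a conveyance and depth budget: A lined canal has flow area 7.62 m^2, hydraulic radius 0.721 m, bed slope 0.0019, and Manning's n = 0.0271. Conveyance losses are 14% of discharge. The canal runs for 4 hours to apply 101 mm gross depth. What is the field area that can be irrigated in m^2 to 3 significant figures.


Approach: apply Manning's equation with a conveyance and depth budget, Q = (1/n)*A*R^(2/3)*S^(1/2); Q_field = Q*(1-loss); Area = Q_field*t/(d/1000).
Step 1 — canal discharge (Manning's equation):
  Q = (1/0.0271) * 7.62 * 0.721^(2/3) * 0.0019^(1/2) = 9.8549 m^3/s
Step 2 — delivered flow: Q_field = 9.8549*(1 - 14/100) = 8.4752 m^3/s
Step 3 — volume delivered: V = 8.4752 * 4*3600 = 122040 m^3
Step 4 — area served: A = V / (depth/1000) = 122040 / 0.101 = 1210000 m^2
Therefore the field area that can be irrigated = 1210000 m^2.


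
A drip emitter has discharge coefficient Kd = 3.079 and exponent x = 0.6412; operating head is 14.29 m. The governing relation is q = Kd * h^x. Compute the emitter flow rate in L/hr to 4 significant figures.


q = 3.079 * 14.29^0.6412 = 16.94 L/hr
Therefore the emitter flow rate = 16.94 L/hr.


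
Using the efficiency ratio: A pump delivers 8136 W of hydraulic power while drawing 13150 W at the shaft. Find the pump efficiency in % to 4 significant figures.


Approach: apply the efficiency ratio, eta = (P_out/P_in)*100.
eta = (8136 / 13150) * 100 = 61.87 %
Therefore the pump efficiency = 61.87 %.


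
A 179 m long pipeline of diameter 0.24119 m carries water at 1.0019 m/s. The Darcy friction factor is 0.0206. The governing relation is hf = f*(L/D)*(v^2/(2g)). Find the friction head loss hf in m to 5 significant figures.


hf = 0.0206 * (179/0.24119) * (1.0019^2 / (2*9.81))
hf = 0.78219 m
Therefore the friction head loss hf = 0.78219 m.


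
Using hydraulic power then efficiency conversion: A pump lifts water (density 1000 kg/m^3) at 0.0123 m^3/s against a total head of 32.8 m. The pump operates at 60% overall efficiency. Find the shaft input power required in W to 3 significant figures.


Approach: apply hydraulic power then efficiency conversion, P = rho*g*Q*H; P_in = P/eta.
Step 1 — hydraulic power (P = rho*g*Q*H):
  P = 1000 * 9.81 * 0.0123 * 32.8 = 3957.7 W
Step 2 — input power: P_in = P/eta = 3957.7 / 0.6 = 6600 W
Therefore the shaft input power required = 6600 W.


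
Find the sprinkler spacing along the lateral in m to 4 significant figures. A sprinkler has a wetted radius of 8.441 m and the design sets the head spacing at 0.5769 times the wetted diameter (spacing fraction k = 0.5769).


Approach: apply the sprinkler spacing rule (spacing as a fraction of wetted diameter), S = k*(2*R).
S = 0.5769 * (2 * 8.441) = 9.739 m
Therefore the sprinkler spacing along the lateral = 9.739 m.


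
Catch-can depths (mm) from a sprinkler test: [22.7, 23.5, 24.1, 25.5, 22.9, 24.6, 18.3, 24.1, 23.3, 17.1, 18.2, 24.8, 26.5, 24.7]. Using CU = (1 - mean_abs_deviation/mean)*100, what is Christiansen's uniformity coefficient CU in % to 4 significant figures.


mean = 22.8786 mm
mean |d_i - mean| = 2.17347 mm
CU = (1 - 2.17347/22.8786)*100 = 90.50 %
Therefore Christiansen's uniformity coefficient CU = 90.50 %.


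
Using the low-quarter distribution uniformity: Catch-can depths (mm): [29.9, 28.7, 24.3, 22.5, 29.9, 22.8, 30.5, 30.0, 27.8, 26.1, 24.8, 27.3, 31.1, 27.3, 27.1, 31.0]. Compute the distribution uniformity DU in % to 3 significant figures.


Approach: apply the low-quarter distribution uniformity, DU = (mean of lowest quarter of readings / overall mean)*100.
sorted lowest 4 of 16: [22.5, 22.8, 24.3, 24.8] -> mean = 23.600 mm
overall mean = 27.569 mm
DU = (23.600/27.569)*100 = 85.6 %
Therefore the distribution uniformity DU = 85.6 %.


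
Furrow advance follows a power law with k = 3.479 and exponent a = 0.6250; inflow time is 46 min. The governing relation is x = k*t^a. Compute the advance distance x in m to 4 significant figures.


x = 3.479 * 46^0.6250 = 38.08 m
Therefore the advance distance x = 38.08 m.


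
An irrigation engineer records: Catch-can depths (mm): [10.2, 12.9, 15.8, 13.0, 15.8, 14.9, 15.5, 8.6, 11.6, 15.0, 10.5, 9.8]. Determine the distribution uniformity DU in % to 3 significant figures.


Approach: apply the low-quarter distribution uniformity, DU = (mean of lowest quarter of readings / overall mean)*100.
sorted lowest 3 of 12: [8.6, 9.8, 10.2] -> mean = 9.5333 mm
overall mean = 12.800 mm
DU = (9.5333/12.800)*100 = 74.5 %
Therefore the distribution uniformity DU = 74.5 %.


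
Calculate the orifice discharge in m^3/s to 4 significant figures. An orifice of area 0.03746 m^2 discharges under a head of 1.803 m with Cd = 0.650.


Approach: apply the orifice equation, Q = Cd*A*sqrt(2*g*h).
Q = 0.650 * 0.03746 * sqrt(2*9.81*1.803) = 0.1448 m^3/s
Therefore the orifice discharge = 0.1448 m^3/s.


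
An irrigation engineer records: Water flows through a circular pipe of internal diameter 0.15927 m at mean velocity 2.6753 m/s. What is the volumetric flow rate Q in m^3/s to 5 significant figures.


Approach: apply the continuity equation for pipe flow, Q = A * v with A = pi*(D/2)^2.
A = pi*(0.15927/2)^2 = 0.01992314 m^2
Q = 0.01992314 * 2.6753 = 0.053300 m^3/s
Therefore the volumetric flow rate Q = 0.053300 m^3/s.


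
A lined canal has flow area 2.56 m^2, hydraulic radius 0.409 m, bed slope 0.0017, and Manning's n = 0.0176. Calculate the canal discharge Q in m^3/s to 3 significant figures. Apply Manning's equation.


Approach: apply Manning's equation, Q = (1/n)*A*R^(2/3)*S^(1/2).
Q = (1/0.0176) * 2.56 * 0.409^(2/3) * 0.0017^(1/2) = 3.30 m^3/s
Therefore the canal discharge Q = 3.30 m^3/s.


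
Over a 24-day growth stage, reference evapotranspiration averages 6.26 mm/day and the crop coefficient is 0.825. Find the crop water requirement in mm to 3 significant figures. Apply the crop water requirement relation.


Approach: apply the crop water requirement relation, CWR = ET0 * Kc * days.
CWR = 6.26 * 0.825 * 24 = 124 mm
Therefore the crop water requirement = 124 mm.


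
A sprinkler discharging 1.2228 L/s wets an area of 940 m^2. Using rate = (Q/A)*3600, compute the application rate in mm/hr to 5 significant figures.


rate = (1.2228 / 940) * 3600 = 4.6831 mm/hr
Therefore the application rate = 4.6831 mm/hr.


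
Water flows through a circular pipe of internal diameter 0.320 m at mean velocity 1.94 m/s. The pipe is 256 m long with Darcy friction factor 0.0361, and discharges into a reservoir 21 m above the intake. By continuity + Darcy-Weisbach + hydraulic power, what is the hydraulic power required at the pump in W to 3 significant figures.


Approach: apply continuity + Darcy-Weisbach + hydraulic power, Q = A*v; hf = f*(L/D)*(v^2/(2g)); H = static + hf; P = rho*g*Q*H.
Step 1 — flow rate (continuity, Q = A*v):
  A = pi*(0.320/2)^2 = 0.080425 m^2
  Q = 0.080425 * 1.94 = 0.15602 m^3/s
Step 2 — friction head loss (Darcy-Weisbach):
  hf = 0.0361 * (256/0.320) * (1.94^2 / (2*9.81))
  hf = 5.5399 m
Step 3 — total head: H = 21 + 5.5399 = 26.540 m
Step 4 — hydraulic power (P = rho*g*Q*H):
  P = 1000 * 9.81 * 0.15602 * 26.540 = 40600 W
Therefore the hydraulic power required at the pump = 40600 W.


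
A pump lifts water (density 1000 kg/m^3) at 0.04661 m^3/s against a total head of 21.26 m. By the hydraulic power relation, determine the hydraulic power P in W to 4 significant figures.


Approach: apply the hydraulic power relation, P = rho*g*Q*H.
P = 1000 * 9.81 * 0.04661 * 21.26 = 9721 W
Therefore the hydraulic power P = 9721 W.


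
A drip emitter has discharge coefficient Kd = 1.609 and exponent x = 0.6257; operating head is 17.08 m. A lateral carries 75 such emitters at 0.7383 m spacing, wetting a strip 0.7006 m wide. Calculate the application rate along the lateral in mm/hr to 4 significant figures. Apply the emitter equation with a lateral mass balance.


Approach: apply the emitter equation with a lateral mass balance, q = Kd*h^x; Q = n*q; rate = Q/(n*spacing*width).
Step 1 — single emitter flow (q = Kd*h^x):
  q = 1.609 * 17.08^0.6257 = 9.50000 L/hr
Step 2 — total lateral flow: Q = 75 * 9.50000 = 712.500 L/hr
Step 3 — wetted area: A = 75 * 0.7383 * 0.7006 = 38.7940 m^2
Step 4 — application rate: Q/A = 712.500/38.7940 = 18.37 mm/hr
Therefore the application rate along the lateral = 18.37 mm/hr.


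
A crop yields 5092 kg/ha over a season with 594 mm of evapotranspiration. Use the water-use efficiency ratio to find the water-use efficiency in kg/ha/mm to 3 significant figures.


Approach: apply the water-use efficiency ratio, WUE = yield/ET.
WUE = 5092 / 594 = 8.57 kg/ha/mm
Therefore the water-use efficiency = 8.57 kg/ha/mm.


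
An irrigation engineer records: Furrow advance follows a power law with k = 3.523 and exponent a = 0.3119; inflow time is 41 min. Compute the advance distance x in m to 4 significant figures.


Approach: apply the power-law advance function, x = k*t^a.
x = 3.523 * 41^0.3119 = 11.22 m
Therefore the advance distance x = 11.22 m.


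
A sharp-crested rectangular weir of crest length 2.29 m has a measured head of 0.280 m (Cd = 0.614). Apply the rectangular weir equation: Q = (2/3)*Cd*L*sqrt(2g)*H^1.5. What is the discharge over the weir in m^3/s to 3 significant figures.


Q = (2/3)*0.614*2.29*sqrt(2*9.81)*0.280^1.5 = 0.615 m^3/s
Therefore the discharge over the weir = 0.615 m^3/s.


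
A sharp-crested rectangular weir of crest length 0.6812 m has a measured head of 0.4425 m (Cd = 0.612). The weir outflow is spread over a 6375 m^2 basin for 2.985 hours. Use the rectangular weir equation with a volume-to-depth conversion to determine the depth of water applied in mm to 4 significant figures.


Approach: apply the rectangular weir equation with a volume-to-depth conversion, Q = (2/3)*Cd*L*sqrt(2g)*H^1.5; d = Q*t/A * 1000.
Step 1 — weir discharge:
  Q = (2/3)*0.612*0.6812*sqrt(2*9.81)*0.4425^1.5 = 0.362372 m^3/s
Step 2 — volume: V = 0.362372 * 2.985*3600 = 3894.05 m^3
Step 3 — depth: d = V/A * 1000 = 3894.05/6375 * 1000 = 610.8 mm
Therefore the depth of water applied = 610.8 mm.


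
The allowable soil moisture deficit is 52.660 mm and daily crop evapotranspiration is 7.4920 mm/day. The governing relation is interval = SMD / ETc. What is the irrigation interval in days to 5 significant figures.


interval = 52.660 / 7.4920 = 7.0288 days
Therefore the irrigation interval = 7.0288 days.


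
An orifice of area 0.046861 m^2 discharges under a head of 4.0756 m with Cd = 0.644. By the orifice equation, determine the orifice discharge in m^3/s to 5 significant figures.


Approach: apply the orifice equation, Q = Cd*A*sqrt(2*g*h).
Q = 0.644 * 0.046861 * sqrt(2*9.81*4.0756) = 0.26986 m^3/s
Therefore the orifice discharge = 0.26986 m^3/s.


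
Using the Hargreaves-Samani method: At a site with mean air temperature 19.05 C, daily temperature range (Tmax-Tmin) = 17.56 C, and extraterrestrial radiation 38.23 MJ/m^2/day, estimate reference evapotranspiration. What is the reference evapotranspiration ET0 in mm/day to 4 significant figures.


Approach: apply the Hargreaves-Samani method, ET0 = 0.0023*(Tmean+17.8)*sqrt(Tmax-Tmin)*0.408*Ra.
ET0 = 0.0023*(19.05+17.8)*sqrt(17.56)*0.408*38.23 = 5.540 mm/day
Therefore the reference evapotranspiration ET0 = 5.540 mm/day.


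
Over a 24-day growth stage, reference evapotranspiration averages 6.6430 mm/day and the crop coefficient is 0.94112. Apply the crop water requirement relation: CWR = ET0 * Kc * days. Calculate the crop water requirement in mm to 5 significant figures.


CWR = 6.6430 * 0.94112 * 24 = 150.04 mm
Therefore the crop water requirement = 150.04 mm.


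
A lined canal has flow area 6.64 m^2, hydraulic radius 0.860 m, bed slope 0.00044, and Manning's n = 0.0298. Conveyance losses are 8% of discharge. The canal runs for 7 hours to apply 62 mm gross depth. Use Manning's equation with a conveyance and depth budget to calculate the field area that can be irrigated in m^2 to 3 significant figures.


Approach: apply Manning's equation with a conveyance and depth budget, Q = (1/n)*A*R^(2/3)*S^(1/2); Q_field = Q*(1-loss); Area = Q_field*t/(d/1000).
Step 1 — canal discharge (Manning's equation):
  Q = (1/0.0298) * 6.64 * 0.860^(2/3) * 0.00044^(1/2) = 4.2268 m^3/s
Step 2 — delivered flow: Q_field = 4.2268*(1 - 8/100) = 3.8886 m^3/s
Step 3 — volume delivered: V = 3.8886 * 7*3600 = 97994 m^3
Step 4 — area served: A = V / (depth/1000) = 97994 / 0.062 = 1580000 m^2
Therefore the field area that can be irrigated = 1580000 m^2.


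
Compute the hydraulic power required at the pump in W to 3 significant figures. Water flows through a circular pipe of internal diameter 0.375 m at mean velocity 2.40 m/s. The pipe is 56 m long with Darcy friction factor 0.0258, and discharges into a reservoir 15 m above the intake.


Approach: apply continuity + Darcy-Weisbach + hydraulic power, Q = A*v; hf = f*(L/D)*(v^2/(2g)); H = static + hf; P = rho*g*Q*H.
Step 1 — flow rate (continuity, Q = A*v):
  A = pi*(0.375/2)^2 = 0.11045 m^2
  Q = 0.11045 * 2.40 = 0.26507 m^3/s
Step 2 — friction head loss (Darcy-Weisbach):
  hf = 0.0258 * (56/0.375) * (2.40^2 / (2*9.81))
  hf = 1.1311 m
Step 3 — total head: H = 15 + 1.1311 = 16.131 m
Step 4 — hydraulic power (P = rho*g*Q*H):
  P = 1000 * 9.81 * 0.26507 * 16.131 = 41900 W
Therefore the hydraulic power required at the pump = 41900 W.


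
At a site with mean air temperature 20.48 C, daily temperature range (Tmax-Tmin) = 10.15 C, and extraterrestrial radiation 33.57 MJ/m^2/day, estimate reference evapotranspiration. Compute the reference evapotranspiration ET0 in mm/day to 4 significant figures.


Approach: apply the Hargreaves-Samani method, ET0 = 0.0023*(Tmean+17.8)*sqrt(Tmax-Tmin)*0.408*Ra.
ET0 = 0.0023*(20.48+17.8)*sqrt(10.15)*0.408*33.57 = 3.842 mm/day
Therefore the reference evapotranspiration ET0 = 3.842 mm/day.
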